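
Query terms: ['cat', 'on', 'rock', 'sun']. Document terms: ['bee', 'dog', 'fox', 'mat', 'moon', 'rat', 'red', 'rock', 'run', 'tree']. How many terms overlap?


Query terms: ['cat', 'on', 'rock', 'sun']
Document terms: ['bee', 'dog', 'fox', 'mat', 'moon', 'rat', 'red', 'rock', 'run', 'tree']
Common terms: ['rock']
Overlap count = 1

1


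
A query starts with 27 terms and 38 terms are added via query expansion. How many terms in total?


Original terms: 27
Expansion terms: 38
Total = 27 + 38 = 65

65


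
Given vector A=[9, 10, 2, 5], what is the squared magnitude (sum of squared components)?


|A|^2 = sum of squared components
A[0]^2 = 9^2 = 81
A[1]^2 = 10^2 = 100
A[2]^2 = 2^2 = 4
A[3]^2 = 5^2 = 25
Sum = 81 + 100 + 4 + 25 = 210

210


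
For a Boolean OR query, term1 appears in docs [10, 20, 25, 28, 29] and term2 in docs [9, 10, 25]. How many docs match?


Boolean OR: find union of posting lists
term1 docs: [10, 20, 25, 28, 29]
term2 docs: [9, 10, 25]
Union: [9, 10, 20, 25, 28, 29]
|union| = 6

6


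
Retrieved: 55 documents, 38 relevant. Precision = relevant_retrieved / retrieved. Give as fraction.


Precision = relevant_retrieved / total_retrieved
= 38 / 55
= 38 / (38 + 17)
= 38/55

38/55


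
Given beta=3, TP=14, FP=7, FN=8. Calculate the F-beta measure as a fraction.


P = TP/(TP+FP) = 14/21 = 2/3
R = TP/(TP+FN) = 14/22 = 7/11
beta^2 = 3^2 = 9
(1 + beta^2) = 10
Numerator = (1+beta^2)*P*R = 140/33
Denominator = beta^2*P + R = 6 + 7/11 = 73/11
F_beta = 140/219

140/219


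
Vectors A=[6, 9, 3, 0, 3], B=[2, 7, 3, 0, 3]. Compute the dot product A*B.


Dot product = sum of element-wise products
A[0]*B[0] = 6*2 = 12
A[1]*B[1] = 9*7 = 63
A[2]*B[2] = 3*3 = 9
A[3]*B[3] = 0*0 = 0
A[4]*B[4] = 3*3 = 9
Sum = 12 + 63 + 9 + 0 + 9 = 93

93


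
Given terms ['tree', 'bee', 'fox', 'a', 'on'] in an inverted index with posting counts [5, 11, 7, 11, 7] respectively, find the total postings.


Summing posting list sizes:
'tree': 5 postings
'bee': 11 postings
'fox': 7 postings
'a': 11 postings
'on': 7 postings
Total = 5 + 11 + 7 + 11 + 7 = 41

41


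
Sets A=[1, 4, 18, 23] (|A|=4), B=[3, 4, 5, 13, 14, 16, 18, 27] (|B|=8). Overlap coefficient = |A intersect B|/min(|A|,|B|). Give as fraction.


A intersect B = [4, 18]
|A intersect B| = 2
min(|A|, |B|) = min(4, 8) = 4
Overlap = 2 / 4 = 1/2

1/2


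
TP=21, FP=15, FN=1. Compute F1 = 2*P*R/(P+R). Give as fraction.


F1 = 2 * P * R / (P + R)
P = TP/(TP+FP) = 21/36 = 7/12
R = TP/(TP+FN) = 21/22 = 21/22
2 * P * R = 2 * 7/12 * 21/22 = 49/44
P + R = 7/12 + 21/22 = 203/132
F1 = 49/44 / 203/132 = 21/29

21/29


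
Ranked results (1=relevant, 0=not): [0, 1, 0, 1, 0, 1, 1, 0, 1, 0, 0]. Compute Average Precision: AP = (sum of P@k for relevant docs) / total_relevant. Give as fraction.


Computing P@k for each relevant position:
Position 1: not relevant
Position 2: relevant, P@2 = 1/2 = 1/2
Position 3: not relevant
Position 4: relevant, P@4 = 2/4 = 1/2
Position 5: not relevant
Position 6: relevant, P@6 = 3/6 = 1/2
Position 7: relevant, P@7 = 4/7 = 4/7
Position 8: not relevant
Position 9: relevant, P@9 = 5/9 = 5/9
Position 10: not relevant
Position 11: not relevant
Sum of P@k = 1/2 + 1/2 + 1/2 + 4/7 + 5/9 = 331/126
AP = 331/126 / 5 = 331/630

331/630


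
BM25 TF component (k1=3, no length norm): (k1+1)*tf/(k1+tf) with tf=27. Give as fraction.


BM25 TF component = (k1+1)*tf / (k1+tf)
k1 = 3, tf = 27
Numerator = (3+1)*27 = 108
Denominator = 3 + 27 = 30
= 108/30 = 18/5

18/5


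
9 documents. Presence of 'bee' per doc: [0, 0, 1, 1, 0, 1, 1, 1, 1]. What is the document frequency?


Checking each document for 'bee':
Doc 1: absent
Doc 2: absent
Doc 3: present
Doc 4: present
Doc 5: absent
Doc 6: present
Doc 7: present
Doc 8: present
Doc 9: present
df = sum of presences = 0 + 0 + 1 + 1 + 0 + 1 + 1 + 1 + 1 = 6

6


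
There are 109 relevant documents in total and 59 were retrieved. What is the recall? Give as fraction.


Recall = retrieved_relevant / total_relevant
= 59 / 109
= 59 / (59 + 50)
= 59/109

59/109


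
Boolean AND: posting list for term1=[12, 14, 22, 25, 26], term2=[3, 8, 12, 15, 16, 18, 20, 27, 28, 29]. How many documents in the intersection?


Boolean AND: find intersection of posting lists
term1 docs: [12, 14, 22, 25, 26]
term2 docs: [3, 8, 12, 15, 16, 18, 20, 27, 28, 29]
Intersection: [12]
|intersection| = 1

1


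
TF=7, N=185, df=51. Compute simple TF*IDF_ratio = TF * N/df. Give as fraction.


TF * (N/df)
= 7 * (185/51)
= 7 * 185/51
= 1295/51

1295/51


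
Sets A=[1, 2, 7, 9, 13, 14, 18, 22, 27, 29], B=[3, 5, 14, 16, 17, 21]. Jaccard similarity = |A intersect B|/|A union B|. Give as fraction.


A intersect B = [14]
|A intersect B| = 1
A union B = [1, 2, 3, 5, 7, 9, 13, 14, 16, 17, 18, 21, 22, 27, 29]
|A union B| = 15
Jaccard = 1/15 = 1/15

1/15


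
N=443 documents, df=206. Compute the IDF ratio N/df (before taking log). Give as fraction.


IDF ratio = N / df
= 443 / 206
= 443/206

443/206


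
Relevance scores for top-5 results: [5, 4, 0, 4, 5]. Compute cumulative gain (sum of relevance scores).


Cumulative Gain = sum of relevance scores
Position 1: rel=5, running sum=5
Position 2: rel=4, running sum=9
Position 3: rel=0, running sum=9
Position 4: rel=4, running sum=13
Position 5: rel=5, running sum=18
CG = 18

18


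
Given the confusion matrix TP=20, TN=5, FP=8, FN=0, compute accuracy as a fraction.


Accuracy = (TP + TN) / (TP + TN + FP + FN)
TP + TN = 20 + 5 = 25
Total = 20 + 5 + 8 + 0 = 33
Accuracy = 25 / 33 = 25/33

25/33


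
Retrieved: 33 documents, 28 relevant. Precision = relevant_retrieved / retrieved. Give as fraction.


Precision = relevant_retrieved / total_retrieved
= 28 / 33
= 28 / (28 + 5)
= 28/33

28/33


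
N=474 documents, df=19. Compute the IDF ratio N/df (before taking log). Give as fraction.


IDF ratio = N / df
= 474 / 19
= 474/19

474/19


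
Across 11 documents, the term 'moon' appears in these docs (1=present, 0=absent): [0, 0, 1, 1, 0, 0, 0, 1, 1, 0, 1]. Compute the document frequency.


Checking each document for 'moon':
Doc 1: absent
Doc 2: absent
Doc 3: present
Doc 4: present
Doc 5: absent
Doc 6: absent
Doc 7: absent
Doc 8: present
Doc 9: present
Doc 10: absent
Doc 11: present
df = sum of presences = 0 + 0 + 1 + 1 + 0 + 0 + 0 + 1 + 1 + 0 + 1 = 5

5


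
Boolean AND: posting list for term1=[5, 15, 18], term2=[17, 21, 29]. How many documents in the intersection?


Boolean AND: find intersection of posting lists
term1 docs: [5, 15, 18]
term2 docs: [17, 21, 29]
Intersection: []
|intersection| = 0

0


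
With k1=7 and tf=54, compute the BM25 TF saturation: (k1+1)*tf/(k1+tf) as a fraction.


BM25 TF component = (k1+1)*tf / (k1+tf)
k1 = 7, tf = 54
Numerator = (7+1)*54 = 432
Denominator = 7 + 54 = 61
= 432/61 = 432/61

432/61


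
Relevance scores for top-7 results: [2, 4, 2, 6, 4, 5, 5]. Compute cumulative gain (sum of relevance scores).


Cumulative Gain = sum of relevance scores
Position 1: rel=2, running sum=2
Position 2: rel=4, running sum=6
Position 3: rel=2, running sum=8
Position 4: rel=6, running sum=14
Position 5: rel=4, running sum=18
Position 6: rel=5, running sum=23
Position 7: rel=5, running sum=28
CG = 28

28


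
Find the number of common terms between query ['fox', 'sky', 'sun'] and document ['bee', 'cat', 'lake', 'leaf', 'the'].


Query terms: ['fox', 'sky', 'sun']
Document terms: ['bee', 'cat', 'lake', 'leaf', 'the']
Common terms: []
Overlap count = 0

0


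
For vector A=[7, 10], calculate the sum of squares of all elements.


|A|^2 = sum of squared components
A[0]^2 = 7^2 = 49
A[1]^2 = 10^2 = 100
Sum = 49 + 100 = 149

149


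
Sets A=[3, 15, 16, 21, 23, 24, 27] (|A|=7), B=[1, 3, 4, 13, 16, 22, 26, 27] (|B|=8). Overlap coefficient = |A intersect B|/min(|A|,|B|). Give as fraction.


A intersect B = [3, 16, 27]
|A intersect B| = 3
min(|A|, |B|) = min(7, 8) = 7
Overlap = 3 / 7 = 3/7

3/7


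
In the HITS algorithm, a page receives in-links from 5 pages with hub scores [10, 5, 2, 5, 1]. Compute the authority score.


Authority = sum of hub scores of in-linkers
In-link 1: hub score = 10
In-link 2: hub score = 5
In-link 3: hub score = 2
In-link 4: hub score = 5
In-link 5: hub score = 1
Authority = 10 + 5 + 2 + 5 + 1 = 23

23


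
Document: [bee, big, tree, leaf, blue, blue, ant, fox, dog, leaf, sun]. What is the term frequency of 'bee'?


Document has 11 words
Scanning for 'bee':
Found at positions: [0]
Count = 1

1


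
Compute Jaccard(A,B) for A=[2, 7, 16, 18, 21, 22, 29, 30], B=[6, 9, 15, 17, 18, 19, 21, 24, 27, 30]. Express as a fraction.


A intersect B = [18, 21, 30]
|A intersect B| = 3
A union B = [2, 6, 7, 9, 15, 16, 17, 18, 19, 21, 22, 24, 27, 29, 30]
|A union B| = 15
Jaccard = 3/15 = 1/5

1/5


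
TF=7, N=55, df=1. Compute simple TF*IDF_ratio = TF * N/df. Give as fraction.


TF * (N/df)
= 7 * (55/1)
= 7 * 55
= 385

385


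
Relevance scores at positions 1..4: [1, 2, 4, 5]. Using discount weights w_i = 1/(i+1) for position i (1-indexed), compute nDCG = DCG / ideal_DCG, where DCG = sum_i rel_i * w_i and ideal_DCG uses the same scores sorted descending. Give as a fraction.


Position discount weights w_i = 1/(i+1) for i=1..4:
Weights = [1/2, 1/3, 1/4, 1/5]
Actual relevance: [1, 2, 4, 5]
DCG = 1/2 + 2/3 + 4/4 + 5/5 = 19/6
Ideal relevance (sorted desc): [5, 4, 2, 1]
Ideal DCG = 5/2 + 4/3 + 2/4 + 1/5 = 68/15
nDCG = DCG / ideal_DCG = 19/6 / 68/15 = 95/136

95/136


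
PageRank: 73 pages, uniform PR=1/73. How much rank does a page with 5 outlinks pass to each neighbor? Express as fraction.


Initial PR = 1/73 = 1/73
Outlinks = 5
Contribution per link = PR / outlinks
= 1/73 / 5
= 1/365

1/365


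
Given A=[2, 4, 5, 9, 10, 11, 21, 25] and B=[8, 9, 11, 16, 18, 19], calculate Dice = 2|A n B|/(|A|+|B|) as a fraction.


A intersect B = [9, 11]
|A intersect B| = 2
|A| = 8, |B| = 6
Dice = 2*2 / (8+6)
= 4 / 14 = 2/7

2/7


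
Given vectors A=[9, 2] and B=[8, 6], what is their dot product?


Dot product = sum of element-wise products
A[0]*B[0] = 9*8 = 72
A[1]*B[1] = 2*6 = 12
Sum = 72 + 12 = 84

84


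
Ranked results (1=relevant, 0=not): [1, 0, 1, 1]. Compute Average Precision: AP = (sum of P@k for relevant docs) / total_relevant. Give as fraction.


Computing P@k for each relevant position:
Position 1: relevant, P@1 = 1/1 = 1
Position 2: not relevant
Position 3: relevant, P@3 = 2/3 = 2/3
Position 4: relevant, P@4 = 3/4 = 3/4
Sum of P@k = 1 + 2/3 + 3/4 = 29/12
AP = 29/12 / 3 = 29/36

29/36


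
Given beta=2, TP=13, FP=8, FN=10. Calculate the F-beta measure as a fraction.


P = TP/(TP+FP) = 13/21 = 13/21
R = TP/(TP+FN) = 13/23 = 13/23
beta^2 = 2^2 = 4
(1 + beta^2) = 5
Numerator = (1+beta^2)*P*R = 845/483
Denominator = beta^2*P + R = 52/21 + 13/23 = 1469/483
F_beta = 65/113

65/113


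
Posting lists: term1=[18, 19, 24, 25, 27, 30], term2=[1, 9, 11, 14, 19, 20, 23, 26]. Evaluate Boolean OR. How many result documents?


Boolean OR: find union of posting lists
term1 docs: [18, 19, 24, 25, 27, 30]
term2 docs: [1, 9, 11, 14, 19, 20, 23, 26]
Union: [1, 9, 11, 14, 18, 19, 20, 23, 24, 25, 26, 27, 30]
|union| = 13

13


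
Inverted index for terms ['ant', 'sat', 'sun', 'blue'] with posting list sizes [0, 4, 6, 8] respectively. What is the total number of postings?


Summing posting list sizes:
'ant': 0 postings
'sat': 4 postings
'sun': 6 postings
'blue': 8 postings
Total = 0 + 4 + 6 + 8 = 18

18


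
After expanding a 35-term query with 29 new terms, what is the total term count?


Original terms: 35
Expansion terms: 29
Total = 35 + 29 = 64

64


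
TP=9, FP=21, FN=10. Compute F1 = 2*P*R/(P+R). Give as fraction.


F1 = 2 * P * R / (P + R)
P = TP/(TP+FP) = 9/30 = 3/10
R = TP/(TP+FN) = 9/19 = 9/19
2 * P * R = 2 * 3/10 * 9/19 = 27/95
P + R = 3/10 + 9/19 = 147/190
F1 = 27/95 / 147/190 = 18/49

18/49


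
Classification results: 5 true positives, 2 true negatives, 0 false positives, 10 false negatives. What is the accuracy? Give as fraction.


Accuracy = (TP + TN) / (TP + TN + FP + FN)
TP + TN = 5 + 2 = 7
Total = 5 + 2 + 0 + 10 = 17
Accuracy = 7 / 17 = 7/17

7/17


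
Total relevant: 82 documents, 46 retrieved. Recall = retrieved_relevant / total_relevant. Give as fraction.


Recall = retrieved_relevant / total_relevant
= 46 / 82
= 46 / (46 + 36)
= 23/41

23/41


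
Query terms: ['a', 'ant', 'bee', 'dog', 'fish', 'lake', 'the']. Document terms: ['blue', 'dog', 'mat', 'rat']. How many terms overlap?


Query terms: ['a', 'ant', 'bee', 'dog', 'fish', 'lake', 'the']
Document terms: ['blue', 'dog', 'mat', 'rat']
Common terms: ['dog']
Overlap count = 1

1


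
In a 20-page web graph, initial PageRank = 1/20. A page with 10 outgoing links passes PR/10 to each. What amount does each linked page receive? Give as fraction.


Initial PR = 1/20 = 1/20
Outlinks = 10
Contribution per link = PR / outlinks
= 1/20 / 10
= 1/200

1/200


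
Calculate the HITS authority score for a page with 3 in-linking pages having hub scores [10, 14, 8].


Authority = sum of hub scores of in-linkers
In-link 1: hub score = 10
In-link 2: hub score = 14
In-link 3: hub score = 8
Authority = 10 + 14 + 8 = 32

32


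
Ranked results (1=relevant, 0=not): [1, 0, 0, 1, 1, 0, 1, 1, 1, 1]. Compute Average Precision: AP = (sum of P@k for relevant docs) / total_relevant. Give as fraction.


Computing P@k for each relevant position:
Position 1: relevant, P@1 = 1/1 = 1
Position 2: not relevant
Position 3: not relevant
Position 4: relevant, P@4 = 2/4 = 1/2
Position 5: relevant, P@5 = 3/5 = 3/5
Position 6: not relevant
Position 7: relevant, P@7 = 4/7 = 4/7
Position 8: relevant, P@8 = 5/8 = 5/8
Position 9: relevant, P@9 = 6/9 = 2/3
Position 10: relevant, P@10 = 7/10 = 7/10
Sum of P@k = 1 + 1/2 + 3/5 + 4/7 + 5/8 + 2/3 + 7/10 = 3917/840
AP = 3917/840 / 7 = 3917/5880

3917/5880


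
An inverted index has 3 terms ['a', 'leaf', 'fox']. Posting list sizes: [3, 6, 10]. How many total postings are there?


Summing posting list sizes:
'a': 3 postings
'leaf': 6 postings
'fox': 10 postings
Total = 3 + 6 + 10 = 19

19


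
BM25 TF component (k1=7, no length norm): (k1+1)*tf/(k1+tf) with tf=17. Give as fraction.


BM25 TF component = (k1+1)*tf / (k1+tf)
k1 = 7, tf = 17
Numerator = (7+1)*17 = 136
Denominator = 7 + 17 = 24
= 136/24 = 17/3

17/3


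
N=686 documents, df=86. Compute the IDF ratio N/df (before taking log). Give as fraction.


IDF ratio = N / df
= 686 / 86
= 343/43

343/43


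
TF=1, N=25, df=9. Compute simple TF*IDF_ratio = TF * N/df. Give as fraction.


TF * (N/df)
= 1 * (25/9)
= 1 * 25/9
= 25/9

25/9


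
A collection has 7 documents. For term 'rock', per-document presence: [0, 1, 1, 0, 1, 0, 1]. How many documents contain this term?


Checking each document for 'rock':
Doc 1: absent
Doc 2: present
Doc 3: present
Doc 4: absent
Doc 5: present
Doc 6: absent
Doc 7: present
df = sum of presences = 0 + 1 + 1 + 0 + 1 + 0 + 1 = 4

4


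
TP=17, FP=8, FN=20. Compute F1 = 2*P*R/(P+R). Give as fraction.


F1 = 2 * P * R / (P + R)
P = TP/(TP+FP) = 17/25 = 17/25
R = TP/(TP+FN) = 17/37 = 17/37
2 * P * R = 2 * 17/25 * 17/37 = 578/925
P + R = 17/25 + 17/37 = 1054/925
F1 = 578/925 / 1054/925 = 17/31

17/31


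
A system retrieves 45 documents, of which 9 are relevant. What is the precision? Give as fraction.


Precision = relevant_retrieved / total_retrieved
= 9 / 45
= 9 / (9 + 36)
= 1/5

1/5


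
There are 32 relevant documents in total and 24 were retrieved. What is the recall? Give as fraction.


Recall = retrieved_relevant / total_relevant
= 24 / 32
= 24 / (24 + 8)
= 3/4

3/4


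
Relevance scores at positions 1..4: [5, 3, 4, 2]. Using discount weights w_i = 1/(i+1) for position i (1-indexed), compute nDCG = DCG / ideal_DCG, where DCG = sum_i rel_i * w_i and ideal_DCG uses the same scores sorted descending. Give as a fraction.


Position discount weights w_i = 1/(i+1) for i=1..4:
Weights = [1/2, 1/3, 1/4, 1/5]
Actual relevance: [5, 3, 4, 2]
DCG = 5/2 + 3/3 + 4/4 + 2/5 = 49/10
Ideal relevance (sorted desc): [5, 4, 3, 2]
Ideal DCG = 5/2 + 4/3 + 3/4 + 2/5 = 299/60
nDCG = DCG / ideal_DCG = 49/10 / 299/60 = 294/299

294/299


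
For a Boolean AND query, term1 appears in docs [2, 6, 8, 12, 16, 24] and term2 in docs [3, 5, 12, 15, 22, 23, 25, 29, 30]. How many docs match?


Boolean AND: find intersection of posting lists
term1 docs: [2, 6, 8, 12, 16, 24]
term2 docs: [3, 5, 12, 15, 22, 23, 25, 29, 30]
Intersection: [12]
|intersection| = 1

1


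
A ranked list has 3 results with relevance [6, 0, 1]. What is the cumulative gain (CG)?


Cumulative Gain = sum of relevance scores
Position 1: rel=6, running sum=6
Position 2: rel=0, running sum=6
Position 3: rel=1, running sum=7
CG = 7

7


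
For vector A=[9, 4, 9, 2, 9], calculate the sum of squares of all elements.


|A|^2 = sum of squared components
A[0]^2 = 9^2 = 81
A[1]^2 = 4^2 = 16
A[2]^2 = 9^2 = 81
A[3]^2 = 2^2 = 4
A[4]^2 = 9^2 = 81
Sum = 81 + 16 + 81 + 4 + 81 = 263

263


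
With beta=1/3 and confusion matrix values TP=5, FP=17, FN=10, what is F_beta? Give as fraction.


P = TP/(TP+FP) = 5/22 = 5/22
R = TP/(TP+FN) = 5/15 = 1/3
beta^2 = 1/3^2 = 1/9
(1 + beta^2) = 10/9
Numerator = (1+beta^2)*P*R = 25/297
Denominator = beta^2*P + R = 5/198 + 1/3 = 71/198
F_beta = 50/213

50/213


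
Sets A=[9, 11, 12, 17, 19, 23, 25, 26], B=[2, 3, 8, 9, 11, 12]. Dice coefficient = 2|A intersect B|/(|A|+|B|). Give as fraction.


A intersect B = [9, 11, 12]
|A intersect B| = 3
|A| = 8, |B| = 6
Dice = 2*3 / (8+6)
= 6 / 14 = 3/7

3/7


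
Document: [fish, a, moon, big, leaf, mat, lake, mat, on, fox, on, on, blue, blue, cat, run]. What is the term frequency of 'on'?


Document has 16 words
Scanning for 'on':
Found at positions: [8, 10, 11]
Count = 3

3


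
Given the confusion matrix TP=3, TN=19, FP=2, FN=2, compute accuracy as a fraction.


Accuracy = (TP + TN) / (TP + TN + FP + FN)
TP + TN = 3 + 19 = 22
Total = 3 + 19 + 2 + 2 = 26
Accuracy = 22 / 26 = 11/13

11/13


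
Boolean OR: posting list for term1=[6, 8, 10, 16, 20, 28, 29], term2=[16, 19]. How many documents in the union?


Boolean OR: find union of posting lists
term1 docs: [6, 8, 10, 16, 20, 28, 29]
term2 docs: [16, 19]
Union: [6, 8, 10, 16, 19, 20, 28, 29]
|union| = 8

8


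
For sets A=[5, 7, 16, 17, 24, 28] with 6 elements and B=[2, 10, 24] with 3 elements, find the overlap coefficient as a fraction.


A intersect B = [24]
|A intersect B| = 1
min(|A|, |B|) = min(6, 3) = 3
Overlap = 1 / 3 = 1/3

1/3


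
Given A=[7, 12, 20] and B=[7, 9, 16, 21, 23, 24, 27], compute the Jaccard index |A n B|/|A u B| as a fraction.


A intersect B = [7]
|A intersect B| = 1
A union B = [7, 9, 12, 16, 20, 21, 23, 24, 27]
|A union B| = 9
Jaccard = 1/9 = 1/9

1/9


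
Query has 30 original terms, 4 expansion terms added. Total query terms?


Original terms: 30
Expansion terms: 4
Total = 30 + 4 = 34

34


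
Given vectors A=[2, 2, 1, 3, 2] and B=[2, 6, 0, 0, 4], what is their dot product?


Dot product = sum of element-wise products
A[0]*B[0] = 2*2 = 4
A[1]*B[1] = 2*6 = 12
A[2]*B[2] = 1*0 = 0
A[3]*B[3] = 3*0 = 0
A[4]*B[4] = 2*4 = 8
Sum = 4 + 12 + 0 + 0 + 8 = 24

24


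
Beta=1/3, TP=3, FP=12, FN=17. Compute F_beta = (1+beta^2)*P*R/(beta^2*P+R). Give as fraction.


P = TP/(TP+FP) = 3/15 = 1/5
R = TP/(TP+FN) = 3/20 = 3/20
beta^2 = 1/3^2 = 1/9
(1 + beta^2) = 10/9
Numerator = (1+beta^2)*P*R = 1/30
Denominator = beta^2*P + R = 1/45 + 3/20 = 31/180
F_beta = 6/31

6/31


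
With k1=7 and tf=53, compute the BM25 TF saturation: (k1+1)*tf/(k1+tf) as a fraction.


BM25 TF component = (k1+1)*tf / (k1+tf)
k1 = 7, tf = 53
Numerator = (7+1)*53 = 424
Denominator = 7 + 53 = 60
= 424/60 = 106/15

106/15


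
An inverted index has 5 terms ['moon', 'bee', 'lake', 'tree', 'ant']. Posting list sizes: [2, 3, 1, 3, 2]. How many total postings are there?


Summing posting list sizes:
'moon': 2 postings
'bee': 3 postings
'lake': 1 postings
'tree': 3 postings
'ant': 2 postings
Total = 2 + 3 + 1 + 3 + 2 = 11

11


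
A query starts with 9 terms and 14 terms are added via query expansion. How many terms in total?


Original terms: 9
Expansion terms: 14
Total = 9 + 14 = 23

23


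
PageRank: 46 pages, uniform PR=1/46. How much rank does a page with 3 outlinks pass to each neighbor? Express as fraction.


Initial PR = 1/46 = 1/46
Outlinks = 3
Contribution per link = PR / outlinks
= 1/46 / 3
= 1/138

1/138


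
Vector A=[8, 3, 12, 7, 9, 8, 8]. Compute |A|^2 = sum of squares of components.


|A|^2 = sum of squared components
A[0]^2 = 8^2 = 64
A[1]^2 = 3^2 = 9
A[2]^2 = 12^2 = 144
A[3]^2 = 7^2 = 49
A[4]^2 = 9^2 = 81
A[5]^2 = 8^2 = 64
A[6]^2 = 8^2 = 64
Sum = 64 + 9 + 144 + 49 + 81 + 64 + 64 = 475

475


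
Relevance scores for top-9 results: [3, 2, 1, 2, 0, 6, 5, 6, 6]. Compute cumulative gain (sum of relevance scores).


Cumulative Gain = sum of relevance scores
Position 1: rel=3, running sum=3
Position 2: rel=2, running sum=5
Position 3: rel=1, running sum=6
Position 4: rel=2, running sum=8
Position 5: rel=0, running sum=8
Position 6: rel=6, running sum=14
Position 7: rel=5, running sum=19
Position 8: rel=6, running sum=25
Position 9: rel=6, running sum=31
CG = 31

31


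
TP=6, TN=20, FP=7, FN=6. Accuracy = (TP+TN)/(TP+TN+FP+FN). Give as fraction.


Accuracy = (TP + TN) / (TP + TN + FP + FN)
TP + TN = 6 + 20 = 26
Total = 6 + 20 + 7 + 6 = 39
Accuracy = 26 / 39 = 2/3

2/3


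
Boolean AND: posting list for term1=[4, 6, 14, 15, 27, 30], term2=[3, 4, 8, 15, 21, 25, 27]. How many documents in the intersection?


Boolean AND: find intersection of posting lists
term1 docs: [4, 6, 14, 15, 27, 30]
term2 docs: [3, 4, 8, 15, 21, 25, 27]
Intersection: [4, 15, 27]
|intersection| = 3

3


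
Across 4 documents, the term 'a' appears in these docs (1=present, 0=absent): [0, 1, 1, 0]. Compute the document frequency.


Checking each document for 'a':
Doc 1: absent
Doc 2: present
Doc 3: present
Doc 4: absent
df = sum of presences = 0 + 1 + 1 + 0 = 2

2


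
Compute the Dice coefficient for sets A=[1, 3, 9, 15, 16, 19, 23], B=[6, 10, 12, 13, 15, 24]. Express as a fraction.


A intersect B = [15]
|A intersect B| = 1
|A| = 7, |B| = 6
Dice = 2*1 / (7+6)
= 2 / 13 = 2/13

2/13


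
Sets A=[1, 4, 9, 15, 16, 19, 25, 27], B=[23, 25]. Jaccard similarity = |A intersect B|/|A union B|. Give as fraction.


A intersect B = [25]
|A intersect B| = 1
A union B = [1, 4, 9, 15, 16, 19, 23, 25, 27]
|A union B| = 9
Jaccard = 1/9 = 1/9

1/9


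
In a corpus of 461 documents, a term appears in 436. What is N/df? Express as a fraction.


IDF ratio = N / df
= 461 / 436
= 461/436

461/436


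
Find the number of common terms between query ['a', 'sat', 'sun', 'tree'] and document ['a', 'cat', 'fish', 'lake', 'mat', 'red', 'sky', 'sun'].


Query terms: ['a', 'sat', 'sun', 'tree']
Document terms: ['a', 'cat', 'fish', 'lake', 'mat', 'red', 'sky', 'sun']
Common terms: ['a', 'sun']
Overlap count = 2

2


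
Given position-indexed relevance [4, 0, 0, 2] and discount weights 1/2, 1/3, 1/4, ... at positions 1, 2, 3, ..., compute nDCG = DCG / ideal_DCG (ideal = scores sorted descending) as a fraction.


Position discount weights w_i = 1/(i+1) for i=1..4:
Weights = [1/2, 1/3, 1/4, 1/5]
Actual relevance: [4, 0, 0, 2]
DCG = 4/2 + 0/3 + 0/4 + 2/5 = 12/5
Ideal relevance (sorted desc): [4, 2, 0, 0]
Ideal DCG = 4/2 + 2/3 + 0/4 + 0/5 = 8/3
nDCG = DCG / ideal_DCG = 12/5 / 8/3 = 9/10

9/10


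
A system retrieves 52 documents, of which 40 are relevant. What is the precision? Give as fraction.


Precision = relevant_retrieved / total_retrieved
= 40 / 52
= 40 / (40 + 12)
= 10/13

10/13


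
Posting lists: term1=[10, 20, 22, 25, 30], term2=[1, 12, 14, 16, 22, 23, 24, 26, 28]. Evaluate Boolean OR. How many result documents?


Boolean OR: find union of posting lists
term1 docs: [10, 20, 22, 25, 30]
term2 docs: [1, 12, 14, 16, 22, 23, 24, 26, 28]
Union: [1, 10, 12, 14, 16, 20, 22, 23, 24, 25, 26, 28, 30]
|union| = 13

13


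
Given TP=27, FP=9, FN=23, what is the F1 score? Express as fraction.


F1 = 2 * P * R / (P + R)
P = TP/(TP+FP) = 27/36 = 3/4
R = TP/(TP+FN) = 27/50 = 27/50
2 * P * R = 2 * 3/4 * 27/50 = 81/100
P + R = 3/4 + 27/50 = 129/100
F1 = 81/100 / 129/100 = 27/43

27/43


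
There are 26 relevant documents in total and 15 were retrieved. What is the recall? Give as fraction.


Recall = retrieved_relevant / total_relevant
= 15 / 26
= 15 / (15 + 11)
= 15/26

15/26


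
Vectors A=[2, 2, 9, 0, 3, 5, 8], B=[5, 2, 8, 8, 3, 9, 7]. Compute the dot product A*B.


Dot product = sum of element-wise products
A[0]*B[0] = 2*5 = 10
A[1]*B[1] = 2*2 = 4
A[2]*B[2] = 9*8 = 72
A[3]*B[3] = 0*8 = 0
A[4]*B[4] = 3*3 = 9
A[5]*B[5] = 5*9 = 45
A[6]*B[6] = 8*7 = 56
Sum = 10 + 4 + 72 + 0 + 9 + 45 + 56 = 196

196


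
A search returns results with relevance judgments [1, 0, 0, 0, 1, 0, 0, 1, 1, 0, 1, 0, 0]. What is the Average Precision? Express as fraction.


Computing P@k for each relevant position:
Position 1: relevant, P@1 = 1/1 = 1
Position 2: not relevant
Position 3: not relevant
Position 4: not relevant
Position 5: relevant, P@5 = 2/5 = 2/5
Position 6: not relevant
Position 7: not relevant
Position 8: relevant, P@8 = 3/8 = 3/8
Position 9: relevant, P@9 = 4/9 = 4/9
Position 10: not relevant
Position 11: relevant, P@11 = 5/11 = 5/11
Position 12: not relevant
Position 13: not relevant
Sum of P@k = 1 + 2/5 + 3/8 + 4/9 + 5/11 = 10589/3960
AP = 10589/3960 / 5 = 10589/19800

10589/19800


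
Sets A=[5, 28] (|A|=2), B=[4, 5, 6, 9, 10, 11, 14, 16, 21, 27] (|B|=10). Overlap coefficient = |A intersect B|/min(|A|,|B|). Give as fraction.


A intersect B = [5]
|A intersect B| = 1
min(|A|, |B|) = min(2, 10) = 2
Overlap = 1 / 2 = 1/2

1/2


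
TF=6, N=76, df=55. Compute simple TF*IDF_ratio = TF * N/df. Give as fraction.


TF * (N/df)
= 6 * (76/55)
= 6 * 76/55
= 456/55

456/55


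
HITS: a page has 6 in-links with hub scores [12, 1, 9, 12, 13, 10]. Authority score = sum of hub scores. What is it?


Authority = sum of hub scores of in-linkers
In-link 1: hub score = 12
In-link 2: hub score = 1
In-link 3: hub score = 9
In-link 4: hub score = 12
In-link 5: hub score = 13
In-link 6: hub score = 10
Authority = 12 + 1 + 9 + 12 + 13 + 10 = 57

57


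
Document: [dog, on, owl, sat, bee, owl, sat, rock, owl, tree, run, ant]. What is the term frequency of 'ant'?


Document has 12 words
Scanning for 'ant':
Found at positions: [11]
Count = 1

1


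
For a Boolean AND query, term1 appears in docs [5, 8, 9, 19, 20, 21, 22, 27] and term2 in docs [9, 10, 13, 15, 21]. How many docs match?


Boolean AND: find intersection of posting lists
term1 docs: [5, 8, 9, 19, 20, 21, 22, 27]
term2 docs: [9, 10, 13, 15, 21]
Intersection: [9, 21]
|intersection| = 2

2


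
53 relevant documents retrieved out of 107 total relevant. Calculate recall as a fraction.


Recall = retrieved_relevant / total_relevant
= 53 / 107
= 53 / (53 + 54)
= 53/107

53/107


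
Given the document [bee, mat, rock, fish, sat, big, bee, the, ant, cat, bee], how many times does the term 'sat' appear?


Document has 11 words
Scanning for 'sat':
Found at positions: [4]
Count = 1

1


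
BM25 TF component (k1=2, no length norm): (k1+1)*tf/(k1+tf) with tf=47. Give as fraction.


BM25 TF component = (k1+1)*tf / (k1+tf)
k1 = 2, tf = 47
Numerator = (2+1)*47 = 141
Denominator = 2 + 47 = 49
= 141/49 = 141/49

141/49


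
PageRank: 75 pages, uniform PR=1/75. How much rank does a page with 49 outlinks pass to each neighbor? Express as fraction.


Initial PR = 1/75 = 1/75
Outlinks = 49
Contribution per link = PR / outlinks
= 1/75 / 49
= 1/3675

1/3675


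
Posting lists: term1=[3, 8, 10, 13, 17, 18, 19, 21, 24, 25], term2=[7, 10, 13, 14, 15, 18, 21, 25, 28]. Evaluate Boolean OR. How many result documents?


Boolean OR: find union of posting lists
term1 docs: [3, 8, 10, 13, 17, 18, 19, 21, 24, 25]
term2 docs: [7, 10, 13, 14, 15, 18, 21, 25, 28]
Union: [3, 7, 8, 10, 13, 14, 15, 17, 18, 19, 21, 24, 25, 28]
|union| = 14

14


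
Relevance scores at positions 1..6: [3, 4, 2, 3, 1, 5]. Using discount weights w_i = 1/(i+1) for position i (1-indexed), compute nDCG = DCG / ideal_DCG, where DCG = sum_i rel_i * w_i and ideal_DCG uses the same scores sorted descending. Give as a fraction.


Position discount weights w_i = 1/(i+1) for i=1..6:
Weights = [1/2, 1/3, 1/4, 1/5, 1/6, 1/7]
Actual relevance: [3, 4, 2, 3, 1, 5]
DCG = 3/2 + 4/3 + 2/4 + 3/5 + 1/6 + 5/7 = 337/70
Ideal relevance (sorted desc): [5, 4, 3, 3, 2, 1]
Ideal DCG = 5/2 + 4/3 + 3/4 + 3/5 + 2/6 + 1/7 = 2377/420
nDCG = DCG / ideal_DCG = 337/70 / 2377/420 = 2022/2377

2022/2377


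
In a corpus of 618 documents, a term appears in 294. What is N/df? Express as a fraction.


IDF ratio = N / df
= 618 / 294
= 103/49

103/49


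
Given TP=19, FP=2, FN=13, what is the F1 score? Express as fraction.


F1 = 2 * P * R / (P + R)
P = TP/(TP+FP) = 19/21 = 19/21
R = TP/(TP+FN) = 19/32 = 19/32
2 * P * R = 2 * 19/21 * 19/32 = 361/336
P + R = 19/21 + 19/32 = 1007/672
F1 = 361/336 / 1007/672 = 38/53

38/53


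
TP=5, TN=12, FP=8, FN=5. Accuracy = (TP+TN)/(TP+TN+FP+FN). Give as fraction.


Accuracy = (TP + TN) / (TP + TN + FP + FN)
TP + TN = 5 + 12 = 17
Total = 5 + 12 + 8 + 5 = 30
Accuracy = 17 / 30 = 17/30

17/30


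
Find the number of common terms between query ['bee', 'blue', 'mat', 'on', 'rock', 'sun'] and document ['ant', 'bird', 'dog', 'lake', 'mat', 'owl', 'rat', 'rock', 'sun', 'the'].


Query terms: ['bee', 'blue', 'mat', 'on', 'rock', 'sun']
Document terms: ['ant', 'bird', 'dog', 'lake', 'mat', 'owl', 'rat', 'rock', 'sun', 'the']
Common terms: ['mat', 'rock', 'sun']
Overlap count = 3

3


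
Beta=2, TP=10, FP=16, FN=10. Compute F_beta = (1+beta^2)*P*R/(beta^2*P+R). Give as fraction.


P = TP/(TP+FP) = 10/26 = 5/13
R = TP/(TP+FN) = 10/20 = 1/2
beta^2 = 2^2 = 4
(1 + beta^2) = 5
Numerator = (1+beta^2)*P*R = 25/26
Denominator = beta^2*P + R = 20/13 + 1/2 = 53/26
F_beta = 25/53

25/53


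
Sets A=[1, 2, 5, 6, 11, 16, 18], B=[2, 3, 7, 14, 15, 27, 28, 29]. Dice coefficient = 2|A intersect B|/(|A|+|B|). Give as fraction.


A intersect B = [2]
|A intersect B| = 1
|A| = 7, |B| = 8
Dice = 2*1 / (7+8)
= 2 / 15 = 2/15

2/15


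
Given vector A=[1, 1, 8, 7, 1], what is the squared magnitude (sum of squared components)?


|A|^2 = sum of squared components
A[0]^2 = 1^2 = 1
A[1]^2 = 1^2 = 1
A[2]^2 = 8^2 = 64
A[3]^2 = 7^2 = 49
A[4]^2 = 1^2 = 1
Sum = 1 + 1 + 64 + 49 + 1 = 116

116


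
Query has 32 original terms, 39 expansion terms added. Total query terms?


Original terms: 32
Expansion terms: 39
Total = 32 + 39 = 71

71


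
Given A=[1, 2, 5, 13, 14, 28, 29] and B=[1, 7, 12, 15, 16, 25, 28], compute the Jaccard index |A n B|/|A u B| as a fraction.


A intersect B = [1, 28]
|A intersect B| = 2
A union B = [1, 2, 5, 7, 12, 13, 14, 15, 16, 25, 28, 29]
|A union B| = 12
Jaccard = 2/12 = 1/6

1/6


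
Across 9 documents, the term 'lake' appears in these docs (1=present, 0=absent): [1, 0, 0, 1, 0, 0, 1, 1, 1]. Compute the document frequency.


Checking each document for 'lake':
Doc 1: present
Doc 2: absent
Doc 3: absent
Doc 4: present
Doc 5: absent
Doc 6: absent
Doc 7: present
Doc 8: present
Doc 9: present
df = sum of presences = 1 + 0 + 0 + 1 + 0 + 0 + 1 + 1 + 1 = 5

5


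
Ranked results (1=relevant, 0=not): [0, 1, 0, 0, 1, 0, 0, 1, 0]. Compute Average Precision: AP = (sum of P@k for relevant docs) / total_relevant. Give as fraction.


Computing P@k for each relevant position:
Position 1: not relevant
Position 2: relevant, P@2 = 1/2 = 1/2
Position 3: not relevant
Position 4: not relevant
Position 5: relevant, P@5 = 2/5 = 2/5
Position 6: not relevant
Position 7: not relevant
Position 8: relevant, P@8 = 3/8 = 3/8
Position 9: not relevant
Sum of P@k = 1/2 + 2/5 + 3/8 = 51/40
AP = 51/40 / 3 = 17/40

17/40


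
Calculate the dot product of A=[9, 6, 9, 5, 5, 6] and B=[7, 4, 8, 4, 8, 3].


Dot product = sum of element-wise products
A[0]*B[0] = 9*7 = 63
A[1]*B[1] = 6*4 = 24
A[2]*B[2] = 9*8 = 72
A[3]*B[3] = 5*4 = 20
A[4]*B[4] = 5*8 = 40
A[5]*B[5] = 6*3 = 18
Sum = 63 + 24 + 72 + 20 + 40 + 18 = 237

237


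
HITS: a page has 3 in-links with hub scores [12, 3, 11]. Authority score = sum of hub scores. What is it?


Authority = sum of hub scores of in-linkers
In-link 1: hub score = 12
In-link 2: hub score = 3
In-link 3: hub score = 11
Authority = 12 + 3 + 11 = 26

26


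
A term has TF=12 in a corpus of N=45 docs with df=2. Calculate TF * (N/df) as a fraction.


TF * (N/df)
= 12 * (45/2)
= 12 * 45/2
= 270

270


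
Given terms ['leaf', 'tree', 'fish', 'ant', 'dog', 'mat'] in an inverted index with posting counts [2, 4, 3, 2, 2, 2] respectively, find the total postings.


Summing posting list sizes:
'leaf': 2 postings
'tree': 4 postings
'fish': 3 postings
'ant': 2 postings
'dog': 2 postings
'mat': 2 postings
Total = 2 + 4 + 3 + 2 + 2 + 2 = 15

15


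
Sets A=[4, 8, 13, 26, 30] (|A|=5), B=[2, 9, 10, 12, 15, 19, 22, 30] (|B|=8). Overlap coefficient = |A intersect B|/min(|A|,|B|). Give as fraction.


A intersect B = [30]
|A intersect B| = 1
min(|A|, |B|) = min(5, 8) = 5
Overlap = 1 / 5 = 1/5

1/5


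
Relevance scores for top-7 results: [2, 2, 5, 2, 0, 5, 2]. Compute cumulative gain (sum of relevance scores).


Cumulative Gain = sum of relevance scores
Position 1: rel=2, running sum=2
Position 2: rel=2, running sum=4
Position 3: rel=5, running sum=9
Position 4: rel=2, running sum=11
Position 5: rel=0, running sum=11
Position 6: rel=5, running sum=16
Position 7: rel=2, running sum=18
CG = 18

18


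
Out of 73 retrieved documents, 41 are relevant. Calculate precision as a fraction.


Precision = relevant_retrieved / total_retrieved
= 41 / 73
= 41 / (41 + 32)
= 41/73

41/73


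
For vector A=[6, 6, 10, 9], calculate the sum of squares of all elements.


|A|^2 = sum of squared components
A[0]^2 = 6^2 = 36
A[1]^2 = 6^2 = 36
A[2]^2 = 10^2 = 100
A[3]^2 = 9^2 = 81
Sum = 36 + 36 + 100 + 81 = 253

253


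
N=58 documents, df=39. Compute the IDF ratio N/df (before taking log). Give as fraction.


IDF ratio = N / df
= 58 / 39
= 58/39

58/39


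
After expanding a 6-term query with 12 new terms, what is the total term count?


Original terms: 6
Expansion terms: 12
Total = 6 + 12 = 18

18


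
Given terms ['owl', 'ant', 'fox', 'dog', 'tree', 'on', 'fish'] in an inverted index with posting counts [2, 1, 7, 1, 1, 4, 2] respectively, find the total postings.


Summing posting list sizes:
'owl': 2 postings
'ant': 1 postings
'fox': 7 postings
'dog': 1 postings
'tree': 1 postings
'on': 4 postings
'fish': 2 postings
Total = 2 + 1 + 7 + 1 + 1 + 4 + 2 = 18

18


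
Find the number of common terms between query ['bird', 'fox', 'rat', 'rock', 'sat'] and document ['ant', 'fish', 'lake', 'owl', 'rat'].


Query terms: ['bird', 'fox', 'rat', 'rock', 'sat']
Document terms: ['ant', 'fish', 'lake', 'owl', 'rat']
Common terms: ['rat']
Overlap count = 1

1


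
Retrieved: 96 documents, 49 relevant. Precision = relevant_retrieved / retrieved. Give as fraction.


Precision = relevant_retrieved / total_retrieved
= 49 / 96
= 49 / (49 + 47)
= 49/96

49/96


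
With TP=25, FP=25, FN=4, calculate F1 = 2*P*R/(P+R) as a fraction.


F1 = 2 * P * R / (P + R)
P = TP/(TP+FP) = 25/50 = 1/2
R = TP/(TP+FN) = 25/29 = 25/29
2 * P * R = 2 * 1/2 * 25/29 = 25/29
P + R = 1/2 + 25/29 = 79/58
F1 = 25/29 / 79/58 = 50/79

50/79


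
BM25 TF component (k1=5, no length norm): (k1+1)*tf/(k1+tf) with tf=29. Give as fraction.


BM25 TF component = (k1+1)*tf / (k1+tf)
k1 = 5, tf = 29
Numerator = (5+1)*29 = 174
Denominator = 5 + 29 = 34
= 174/34 = 87/17

87/17


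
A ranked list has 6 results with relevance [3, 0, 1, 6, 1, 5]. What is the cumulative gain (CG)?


Cumulative Gain = sum of relevance scores
Position 1: rel=3, running sum=3
Position 2: rel=0, running sum=3
Position 3: rel=1, running sum=4
Position 4: rel=6, running sum=10
Position 5: rel=1, running sum=11
Position 6: rel=5, running sum=16
CG = 16

16


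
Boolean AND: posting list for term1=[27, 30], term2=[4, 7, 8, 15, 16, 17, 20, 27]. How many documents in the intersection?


Boolean AND: find intersection of posting lists
term1 docs: [27, 30]
term2 docs: [4, 7, 8, 15, 16, 17, 20, 27]
Intersection: [27]
|intersection| = 1

1


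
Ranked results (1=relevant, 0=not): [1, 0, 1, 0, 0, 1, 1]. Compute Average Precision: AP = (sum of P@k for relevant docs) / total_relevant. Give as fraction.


Computing P@k for each relevant position:
Position 1: relevant, P@1 = 1/1 = 1
Position 2: not relevant
Position 3: relevant, P@3 = 2/3 = 2/3
Position 4: not relevant
Position 5: not relevant
Position 6: relevant, P@6 = 3/6 = 1/2
Position 7: relevant, P@7 = 4/7 = 4/7
Sum of P@k = 1 + 2/3 + 1/2 + 4/7 = 115/42
AP = 115/42 / 4 = 115/168

115/168


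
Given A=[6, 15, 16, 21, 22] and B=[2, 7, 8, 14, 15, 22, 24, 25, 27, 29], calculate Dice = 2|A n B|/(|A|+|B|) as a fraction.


A intersect B = [15, 22]
|A intersect B| = 2
|A| = 5, |B| = 10
Dice = 2*2 / (5+10)
= 4 / 15 = 4/15

4/15


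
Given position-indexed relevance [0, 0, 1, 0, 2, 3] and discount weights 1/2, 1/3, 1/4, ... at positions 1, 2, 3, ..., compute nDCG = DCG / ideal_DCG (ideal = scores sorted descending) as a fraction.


Position discount weights w_i = 1/(i+1) for i=1..6:
Weights = [1/2, 1/3, 1/4, 1/5, 1/6, 1/7]
Actual relevance: [0, 0, 1, 0, 2, 3]
DCG = 0/2 + 0/3 + 1/4 + 0/5 + 2/6 + 3/7 = 85/84
Ideal relevance (sorted desc): [3, 2, 1, 0, 0, 0]
Ideal DCG = 3/2 + 2/3 + 1/4 + 0/5 + 0/6 + 0/7 = 29/12
nDCG = DCG / ideal_DCG = 85/84 / 29/12 = 85/203

85/203


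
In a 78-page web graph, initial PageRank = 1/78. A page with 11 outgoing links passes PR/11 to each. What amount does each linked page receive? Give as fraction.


Initial PR = 1/78 = 1/78
Outlinks = 11
Contribution per link = PR / outlinks
= 1/78 / 11
= 1/858

1/858


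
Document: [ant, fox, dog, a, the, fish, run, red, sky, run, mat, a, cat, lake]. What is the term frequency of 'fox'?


Document has 14 words
Scanning for 'fox':
Found at positions: [1]
Count = 1

1


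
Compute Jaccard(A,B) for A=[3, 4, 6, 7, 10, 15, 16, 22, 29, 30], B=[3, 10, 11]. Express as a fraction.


A intersect B = [3, 10]
|A intersect B| = 2
A union B = [3, 4, 6, 7, 10, 11, 15, 16, 22, 29, 30]
|A union B| = 11
Jaccard = 2/11 = 2/11

2/11


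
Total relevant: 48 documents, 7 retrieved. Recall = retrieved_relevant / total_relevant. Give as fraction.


Recall = retrieved_relevant / total_relevant
= 7 / 48
= 7 / (7 + 41)
= 7/48

7/48


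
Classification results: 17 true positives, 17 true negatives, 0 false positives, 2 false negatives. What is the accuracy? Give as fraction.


Accuracy = (TP + TN) / (TP + TN + FP + FN)
TP + TN = 17 + 17 = 34
Total = 17 + 17 + 0 + 2 = 36
Accuracy = 34 / 36 = 17/18

17/18


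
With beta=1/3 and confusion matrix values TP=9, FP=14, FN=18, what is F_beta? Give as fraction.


P = TP/(TP+FP) = 9/23 = 9/23
R = TP/(TP+FN) = 9/27 = 1/3
beta^2 = 1/3^2 = 1/9
(1 + beta^2) = 10/9
Numerator = (1+beta^2)*P*R = 10/69
Denominator = beta^2*P + R = 1/23 + 1/3 = 26/69
F_beta = 5/13

5/13


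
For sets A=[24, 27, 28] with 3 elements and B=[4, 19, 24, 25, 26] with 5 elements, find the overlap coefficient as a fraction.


A intersect B = [24]
|A intersect B| = 1
min(|A|, |B|) = min(3, 5) = 3
Overlap = 1 / 3 = 1/3

1/3


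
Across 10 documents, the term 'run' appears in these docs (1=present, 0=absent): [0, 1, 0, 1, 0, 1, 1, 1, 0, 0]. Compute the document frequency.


Checking each document for 'run':
Doc 1: absent
Doc 2: present
Doc 3: absent
Doc 4: present
Doc 5: absent
Doc 6: present
Doc 7: present
Doc 8: present
Doc 9: absent
Doc 10: absent
df = sum of presences = 0 + 1 + 0 + 1 + 0 + 1 + 1 + 1 + 0 + 0 = 5

5
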